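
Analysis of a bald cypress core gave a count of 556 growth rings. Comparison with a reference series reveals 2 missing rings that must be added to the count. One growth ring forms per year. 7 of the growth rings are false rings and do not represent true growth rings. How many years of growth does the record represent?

True growth ring count = 556 − 7 + 2 = 551.
With a one-to-one growth ring periodicity this is 551 years.

551 years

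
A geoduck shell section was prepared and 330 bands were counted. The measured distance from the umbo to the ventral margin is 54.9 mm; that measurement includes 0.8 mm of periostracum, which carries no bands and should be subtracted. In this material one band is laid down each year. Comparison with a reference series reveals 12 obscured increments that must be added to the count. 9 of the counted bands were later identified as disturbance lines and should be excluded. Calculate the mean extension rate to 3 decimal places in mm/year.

0.162 mm/year

Correcting the raw count gives 330 − 9 + 12 = 333 true bands.
Removing the 0.8 mm offcut leaves 54.9 − 0.8 = 54.1 mm.
Extension rate ≈ 54.1 / 333 = 0.162 mm/year.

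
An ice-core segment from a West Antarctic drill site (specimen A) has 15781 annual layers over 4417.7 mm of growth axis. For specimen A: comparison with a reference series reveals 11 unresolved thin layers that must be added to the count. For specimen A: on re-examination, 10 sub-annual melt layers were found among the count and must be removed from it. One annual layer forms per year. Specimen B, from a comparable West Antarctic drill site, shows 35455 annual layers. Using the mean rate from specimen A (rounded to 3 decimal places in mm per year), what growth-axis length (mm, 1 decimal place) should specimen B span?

Specimen A: correcting the raw count gives 15781 − 10 + 11 = 15782 true annual layers.
A: Mean rate = 4417.7 mm / 15782 years ≈ 0.280 mm per year.
For B, 0.280 mm/year × 35455 years = 9927.4 mm.

9927.4 mm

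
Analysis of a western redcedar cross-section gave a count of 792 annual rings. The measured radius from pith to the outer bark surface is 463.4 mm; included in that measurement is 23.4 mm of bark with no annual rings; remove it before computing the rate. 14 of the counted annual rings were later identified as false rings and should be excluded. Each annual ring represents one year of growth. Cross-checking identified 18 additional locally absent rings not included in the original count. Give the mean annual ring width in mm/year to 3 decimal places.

True annual ring count = 792 − 14 + 18 = 796.
The growth record spans 463.4 − 23.4 = 440.0 mm.
440.0 mm over 796 years gives 440.0 / 796 ≈ 0.553 mm/year.

0.553 mm/year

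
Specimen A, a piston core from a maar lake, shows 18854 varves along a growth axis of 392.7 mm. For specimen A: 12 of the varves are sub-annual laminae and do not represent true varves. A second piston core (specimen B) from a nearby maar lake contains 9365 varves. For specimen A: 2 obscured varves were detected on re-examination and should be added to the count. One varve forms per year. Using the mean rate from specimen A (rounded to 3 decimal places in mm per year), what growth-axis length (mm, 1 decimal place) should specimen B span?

196.7 mm

Specimen A: adjusted count: 18854 − 12 + 2 = 18844 varves.
A: Extension rate ≈ 392.7 / 18844 = 0.021 mm/year.
Length of B = 0.021 × 9365 = 196.7 mm.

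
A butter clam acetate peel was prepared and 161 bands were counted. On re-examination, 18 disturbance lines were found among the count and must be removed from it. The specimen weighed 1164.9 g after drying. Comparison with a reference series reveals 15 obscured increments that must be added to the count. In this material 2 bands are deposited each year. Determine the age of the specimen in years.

79 years

Correcting the raw count gives 161 − 18 + 15 = 158 true bands.
With 2 bands per year, 158 / 2 = 79 years.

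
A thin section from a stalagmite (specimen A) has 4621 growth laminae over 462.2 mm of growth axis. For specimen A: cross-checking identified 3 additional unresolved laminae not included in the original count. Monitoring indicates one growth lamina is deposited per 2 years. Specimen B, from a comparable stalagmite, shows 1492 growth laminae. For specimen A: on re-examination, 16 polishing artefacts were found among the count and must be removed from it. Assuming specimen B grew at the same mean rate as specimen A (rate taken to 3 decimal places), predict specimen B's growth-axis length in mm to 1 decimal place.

149.2 mm

Specimen A: after corrections the count is 4621 − 16 + 3 = 4608 growth laminae.
Specimen A: at 2 years per growth lamina, 4608 × 2 = 9216 years.
A: 462.2 mm over 9216 years gives 462.2 / 9216 ≈ 0.050 mm per year.
Specimen B: at 2 years per growth lamina, 1492 × 2 = 2984 years. B's length ≈ 0.050 × 2984 = 149.2 mm.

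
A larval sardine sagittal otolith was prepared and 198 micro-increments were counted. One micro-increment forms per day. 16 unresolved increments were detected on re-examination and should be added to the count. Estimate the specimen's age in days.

Adjusted count: 198 + 16 = 214 micro-increments.
At one micro-increment per day, that is 214 days.

214 days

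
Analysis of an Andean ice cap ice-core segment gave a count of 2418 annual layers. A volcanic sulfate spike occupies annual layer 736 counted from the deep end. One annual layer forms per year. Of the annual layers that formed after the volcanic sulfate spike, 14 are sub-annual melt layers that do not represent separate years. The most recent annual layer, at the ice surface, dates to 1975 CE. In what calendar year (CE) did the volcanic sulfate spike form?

Between annual layer 736 and the ice surface there are 2418 − 736 = 1682 annual layers.
Removing the 14 false annual layers leaves 1682 − 14 = 1668 true annual layers beyond the volcanic sulfate spike.
The annual layer at the ice surface is 1975 CE, so the volcanic sulfate spike dates to 1975 − 1668 = 307 CE.

307 CE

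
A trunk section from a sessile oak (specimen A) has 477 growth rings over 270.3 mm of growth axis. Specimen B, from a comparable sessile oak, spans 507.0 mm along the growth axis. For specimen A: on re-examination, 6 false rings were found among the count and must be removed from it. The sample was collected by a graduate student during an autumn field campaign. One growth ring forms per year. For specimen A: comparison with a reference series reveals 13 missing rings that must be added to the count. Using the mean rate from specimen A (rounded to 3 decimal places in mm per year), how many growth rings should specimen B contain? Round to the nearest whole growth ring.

909 growth rings

Specimen A: true growth ring count = 477 − 6 + 13 = 484.
A: Extension rate ≈ 270.3 / 484 = 0.558 mm/year.
Specimen B: 507.0 mm / 0.558 mm per year = 908.60 years ≈ 909 growth rings.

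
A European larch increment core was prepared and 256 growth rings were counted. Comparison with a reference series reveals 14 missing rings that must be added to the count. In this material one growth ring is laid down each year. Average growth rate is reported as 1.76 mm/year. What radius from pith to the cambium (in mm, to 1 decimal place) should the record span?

475.2 mm

After corrections the count is 256 + 14 = 270 growth rings.
Length ≈ 1.76 × 270 = 475.2 mm.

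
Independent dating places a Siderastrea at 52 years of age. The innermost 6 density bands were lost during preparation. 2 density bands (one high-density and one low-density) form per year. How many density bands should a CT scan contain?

Expected density bands: 52 × 2 = 104.
104 − 6 missed = 98 density bands expected in the prepared section.

98 density bands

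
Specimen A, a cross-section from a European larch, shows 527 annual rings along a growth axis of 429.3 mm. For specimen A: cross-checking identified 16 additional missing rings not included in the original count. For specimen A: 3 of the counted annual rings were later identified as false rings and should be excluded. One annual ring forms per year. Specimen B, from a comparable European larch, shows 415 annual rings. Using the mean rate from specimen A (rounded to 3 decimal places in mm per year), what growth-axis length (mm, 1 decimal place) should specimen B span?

Specimen A: correcting the raw count gives 527 − 3 + 16 = 540 true annual rings.
A: 429.3 mm over 540 years gives 429.3 / 540 ≈ 0.795 mm/yr.
Length of B = 0.795 × 415 = 329.9 mm.

329.9 mm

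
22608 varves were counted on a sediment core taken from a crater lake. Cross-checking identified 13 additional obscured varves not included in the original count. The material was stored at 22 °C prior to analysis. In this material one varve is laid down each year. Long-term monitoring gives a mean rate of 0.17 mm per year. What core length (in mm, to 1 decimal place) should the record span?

3845.6 mm

True varve count = 22608 + 13 = 22621.
Predicted length = 0.17 mm/year × 22621 years = 3845.6 mm.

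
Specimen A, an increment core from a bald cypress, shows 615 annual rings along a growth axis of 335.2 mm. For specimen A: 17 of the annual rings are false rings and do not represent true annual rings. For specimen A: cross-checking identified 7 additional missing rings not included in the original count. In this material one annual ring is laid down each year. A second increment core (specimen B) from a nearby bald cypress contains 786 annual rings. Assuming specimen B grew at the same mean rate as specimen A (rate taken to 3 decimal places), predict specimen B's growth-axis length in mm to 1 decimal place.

435.4 mm

Specimen A: true annual ring count = 615 − 17 + 7 = 605.
A: Mean rate = 335.2 mm / 605 years ≈ 0.554 mm/yr.
Length of B = 0.554 × 786 = 435.4 mm.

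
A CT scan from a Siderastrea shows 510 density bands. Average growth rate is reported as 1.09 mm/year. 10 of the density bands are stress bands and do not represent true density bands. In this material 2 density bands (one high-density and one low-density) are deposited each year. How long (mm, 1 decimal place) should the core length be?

272.5 mm

Adjusted count: 510 − 10 = 500 density bands.
500 density bands at 2 per year is 500 / 2 = 250 years.
250 years at 1.09 mm/year gives 1.09 × 250 = 272.5 mm.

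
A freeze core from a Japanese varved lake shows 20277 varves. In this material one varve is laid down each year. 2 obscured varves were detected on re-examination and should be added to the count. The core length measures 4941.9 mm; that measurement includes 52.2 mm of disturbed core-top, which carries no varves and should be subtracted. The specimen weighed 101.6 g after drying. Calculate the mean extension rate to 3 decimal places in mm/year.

0.241 mm/year

Adjusted count: 20277 + 2 = 20279 varves.
Net length = 4941.9 − 52.2 = 4889.7 mm.
Extension rate ≈ 4889.7 / 20279 = 0.241 mm/year.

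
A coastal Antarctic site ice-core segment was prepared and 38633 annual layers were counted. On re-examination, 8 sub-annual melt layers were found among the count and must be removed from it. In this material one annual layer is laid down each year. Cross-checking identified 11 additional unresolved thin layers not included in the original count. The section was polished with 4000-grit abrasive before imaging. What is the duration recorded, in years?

Correcting the raw count gives 38633 − 8 + 11 = 38636 true annual layers.
One annual layer per year makes the duration 38636 years.

38636 years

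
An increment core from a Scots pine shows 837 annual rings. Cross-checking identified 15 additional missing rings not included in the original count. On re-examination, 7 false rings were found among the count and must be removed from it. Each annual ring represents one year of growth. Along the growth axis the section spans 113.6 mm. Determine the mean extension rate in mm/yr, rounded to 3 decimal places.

Correcting the raw count gives 837 − 7 + 15 = 845 true annual rings.
Extension rate ≈ 113.6 / 845 = 0.134 mm/yr.

0.134 mm/yr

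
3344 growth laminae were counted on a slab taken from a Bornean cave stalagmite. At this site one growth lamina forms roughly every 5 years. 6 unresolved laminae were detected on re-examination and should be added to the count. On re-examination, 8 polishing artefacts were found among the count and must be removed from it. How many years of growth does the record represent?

16710 years

Adjusted count: 3344 − 8 + 6 = 3342 growth laminae.
3342 growth laminae at 5 years each span 3342 × 5 = 16710 years.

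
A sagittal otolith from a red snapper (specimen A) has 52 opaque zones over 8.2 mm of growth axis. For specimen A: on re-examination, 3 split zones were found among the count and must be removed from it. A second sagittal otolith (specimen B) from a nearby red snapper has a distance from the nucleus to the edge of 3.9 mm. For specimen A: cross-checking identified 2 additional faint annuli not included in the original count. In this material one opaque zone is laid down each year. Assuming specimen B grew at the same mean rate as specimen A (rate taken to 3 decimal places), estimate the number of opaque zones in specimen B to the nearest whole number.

24 opaque zones

Specimen A: true opaque zone count = 52 − 3 + 2 = 51.
A: Extension rate ≈ 8.2 / 51 = 0.161 mm per year.
B spans 3.9 / 0.161 = 24.22 years ≈ 24 opaque zones.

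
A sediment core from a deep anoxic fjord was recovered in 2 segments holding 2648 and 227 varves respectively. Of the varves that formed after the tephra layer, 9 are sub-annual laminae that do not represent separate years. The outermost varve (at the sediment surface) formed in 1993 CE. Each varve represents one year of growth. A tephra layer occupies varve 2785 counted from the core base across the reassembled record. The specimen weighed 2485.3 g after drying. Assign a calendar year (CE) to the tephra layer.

Total varves = 2648 + 227 = 2875.
Between varve 2785 and the sediment surface there are 2875 − 2785 = 90 varves.
90 − 9 false = 81 true varves after the tephra layer.
1993 − 81 = 1912 CE.

1912 CE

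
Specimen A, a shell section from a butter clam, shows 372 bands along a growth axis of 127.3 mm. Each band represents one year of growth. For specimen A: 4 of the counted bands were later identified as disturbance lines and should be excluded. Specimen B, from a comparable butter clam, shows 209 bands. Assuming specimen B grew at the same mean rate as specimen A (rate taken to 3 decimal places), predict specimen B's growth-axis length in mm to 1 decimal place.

72.3 mm

Specimen A: after corrections the count is 372 − 4 = 368 bands.
A: Extension rate ≈ 127.3 / 368 = 0.346 mm per year.
B's length ≈ 0.346 × 209 = 72.3 mm.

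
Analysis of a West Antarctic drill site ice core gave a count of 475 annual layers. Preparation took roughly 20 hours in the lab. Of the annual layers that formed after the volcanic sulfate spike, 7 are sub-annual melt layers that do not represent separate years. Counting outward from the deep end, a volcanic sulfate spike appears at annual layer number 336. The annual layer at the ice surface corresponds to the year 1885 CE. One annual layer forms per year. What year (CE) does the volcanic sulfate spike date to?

Between annual layer 336 and the ice surface there are 475 − 336 = 139 annual layers.
Removing the 7 false annual layers leaves 139 − 7 = 132 true annual layers beyond the volcanic sulfate spike.
Counting back 132 years from 1885 CE places the volcanic sulfate spike in 1885 − 132 = 1753 CE.

1753 CE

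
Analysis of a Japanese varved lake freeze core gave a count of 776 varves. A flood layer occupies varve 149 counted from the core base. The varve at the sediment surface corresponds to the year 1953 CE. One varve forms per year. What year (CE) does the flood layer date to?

The flood layer sits at varve 149 from the core base, so 776 − 149 = 627 varves formed after it.
1953 − 627 = 1326 CE.

1326 CE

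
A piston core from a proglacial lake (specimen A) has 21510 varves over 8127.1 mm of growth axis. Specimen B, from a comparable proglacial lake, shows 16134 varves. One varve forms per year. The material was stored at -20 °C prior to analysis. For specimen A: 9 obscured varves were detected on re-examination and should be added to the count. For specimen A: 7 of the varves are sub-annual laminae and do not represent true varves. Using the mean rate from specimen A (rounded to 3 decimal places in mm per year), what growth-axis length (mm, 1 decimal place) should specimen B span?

Specimen A: true varve count = 21510 − 7 + 9 = 21512.
A: Extension rate ≈ 8127.1 / 21512 = 0.378 mm per year.
B's length ≈ 0.378 × 16134 = 6098.7 mm.

6098.7 mm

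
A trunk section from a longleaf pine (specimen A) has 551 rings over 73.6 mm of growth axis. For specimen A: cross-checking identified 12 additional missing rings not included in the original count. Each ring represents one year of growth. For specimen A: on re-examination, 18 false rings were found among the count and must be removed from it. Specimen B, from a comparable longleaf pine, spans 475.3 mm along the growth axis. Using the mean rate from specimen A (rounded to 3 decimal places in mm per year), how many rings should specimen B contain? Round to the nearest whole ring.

3521 rings

Specimen A: adjusted count: 551 − 18 + 12 = 545 rings.
A: Mean rate = 73.6 mm / 545 years ≈ 0.135 mm/year.
Specimen B: 475.3 mm / 0.135 mm per year = 3520.74 years ≈ 3521 rings.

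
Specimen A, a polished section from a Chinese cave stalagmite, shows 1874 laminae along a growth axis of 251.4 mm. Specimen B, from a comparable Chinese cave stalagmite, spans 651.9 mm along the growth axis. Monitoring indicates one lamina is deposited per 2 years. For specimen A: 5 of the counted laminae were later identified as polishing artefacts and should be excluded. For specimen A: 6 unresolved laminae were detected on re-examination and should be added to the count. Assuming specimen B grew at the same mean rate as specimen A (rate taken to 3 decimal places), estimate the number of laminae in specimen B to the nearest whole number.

4865 laminae

Specimen A: adjusted count: 1874 − 5 + 6 = 1875 laminae.
Specimen A: at 2 years per lamina, 1875 × 2 = 3750 years.
A: Extension rate ≈ 251.4 / 3750 = 0.067 mm per year.
For B, 651.9 / 0.067 = 9729.85 years; at 2 years per lamina that is 9729.85 / 2 ≈ 4865 laminae.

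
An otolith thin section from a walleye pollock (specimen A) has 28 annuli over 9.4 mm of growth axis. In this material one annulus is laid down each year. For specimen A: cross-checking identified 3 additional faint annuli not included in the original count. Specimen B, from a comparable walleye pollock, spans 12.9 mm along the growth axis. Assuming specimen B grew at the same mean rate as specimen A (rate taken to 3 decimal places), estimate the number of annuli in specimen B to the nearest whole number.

Specimen A: after corrections the count is 28 + 3 = 31 annuli.
A: 9.4 mm over 31 years gives 9.4 / 31 ≈ 0.303 mm/yr.
B spans 12.9 / 0.303 = 42.57 years ≈ 43 annuli.

43 annuli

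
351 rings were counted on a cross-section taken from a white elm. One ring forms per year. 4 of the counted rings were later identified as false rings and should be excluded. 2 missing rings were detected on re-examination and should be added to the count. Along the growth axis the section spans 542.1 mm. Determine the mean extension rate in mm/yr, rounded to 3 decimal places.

1.553 mm/yr

Adjusted count: 351 − 4 + 2 = 349 rings.
542.1 mm over 349 years gives 542.1 / 349 ≈ 1.553 mm/yr.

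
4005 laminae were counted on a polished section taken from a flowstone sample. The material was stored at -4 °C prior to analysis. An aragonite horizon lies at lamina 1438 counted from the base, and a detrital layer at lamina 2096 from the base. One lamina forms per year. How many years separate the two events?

658 yr

2096 − 1438 = 658 laminae lie between the two events.
One lamina per year makes the interval 658 years.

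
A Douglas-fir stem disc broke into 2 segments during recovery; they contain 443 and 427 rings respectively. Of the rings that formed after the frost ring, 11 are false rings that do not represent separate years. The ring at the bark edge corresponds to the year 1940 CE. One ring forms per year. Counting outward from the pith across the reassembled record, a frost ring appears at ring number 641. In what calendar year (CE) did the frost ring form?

1722 CE

Total rings = 443 + 427 = 870.
The frost ring sits at ring 641 from the pith, so 870 − 641 = 229 rings formed after it.
229 − 11 false = 218 true rings after the frost ring.
Counting back 218 years from 1940 CE places the frost ring in 1940 − 218 = 1722 CE.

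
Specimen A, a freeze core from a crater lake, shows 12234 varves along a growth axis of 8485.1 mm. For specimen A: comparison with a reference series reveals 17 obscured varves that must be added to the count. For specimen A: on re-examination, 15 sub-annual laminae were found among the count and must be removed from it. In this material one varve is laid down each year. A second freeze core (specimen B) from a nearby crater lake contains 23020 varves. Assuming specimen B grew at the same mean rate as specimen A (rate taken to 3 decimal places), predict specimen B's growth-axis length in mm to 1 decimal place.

15952.9 mm

Specimen A: true varve count = 12234 − 15 + 17 = 12236.
A: Extension rate ≈ 8485.1 / 12236 = 0.693 mm per year.
Length of B = 0.693 × 23020 = 15952.9 mm.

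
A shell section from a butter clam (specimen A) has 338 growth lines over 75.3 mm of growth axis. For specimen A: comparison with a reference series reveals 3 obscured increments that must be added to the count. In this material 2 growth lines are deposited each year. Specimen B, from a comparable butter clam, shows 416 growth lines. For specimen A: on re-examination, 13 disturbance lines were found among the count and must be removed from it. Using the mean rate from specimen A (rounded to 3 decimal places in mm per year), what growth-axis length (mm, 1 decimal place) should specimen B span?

Specimen A: correcting the raw count gives 338 − 13 + 3 = 328 true growth lines.
Specimen A: with 2 growth lines per year, 328 / 2 = 164 years.
A: Extension rate ≈ 75.3 / 164 = 0.459 mm/yr.
Specimen B: 416 growth lines at 2 per year is 416 / 2 = 208 years. For B, 0.459 mm/year × 208 years = 95.5 mm.

95.5 mm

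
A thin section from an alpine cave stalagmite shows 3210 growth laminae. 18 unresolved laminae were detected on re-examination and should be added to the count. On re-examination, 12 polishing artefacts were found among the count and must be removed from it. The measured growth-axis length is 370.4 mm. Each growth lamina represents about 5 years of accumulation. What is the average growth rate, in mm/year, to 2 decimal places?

0.02 mm/year

Adjusted count: 3210 − 12 + 18 = 3216 growth laminae.
At 5 years per growth lamina, 3216 × 5 = 16080 years.
370.4 mm over 16080 years gives 370.4 / 16080 ≈ 0.02 mm/year.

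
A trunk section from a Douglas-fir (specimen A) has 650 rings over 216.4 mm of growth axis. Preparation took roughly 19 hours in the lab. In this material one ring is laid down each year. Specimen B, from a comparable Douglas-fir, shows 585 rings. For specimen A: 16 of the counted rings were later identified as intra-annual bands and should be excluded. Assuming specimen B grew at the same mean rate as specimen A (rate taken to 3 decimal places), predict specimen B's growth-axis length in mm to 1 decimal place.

Specimen A: correcting the raw count gives 650 − 16 = 634 true rings.
A: 216.4 mm over 634 years gives 216.4 / 634 ≈ 0.341 mm/year.
Length of B = 0.341 × 585 = 199.5 mm.

199.5 mm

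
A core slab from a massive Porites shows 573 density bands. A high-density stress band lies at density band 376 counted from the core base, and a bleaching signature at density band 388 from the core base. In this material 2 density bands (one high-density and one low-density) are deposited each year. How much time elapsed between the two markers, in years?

6 years

The two markers are separated by 388 − 376 = 12 density bands.
12 density bands at 2 per year is 12 / 2 = 6 years.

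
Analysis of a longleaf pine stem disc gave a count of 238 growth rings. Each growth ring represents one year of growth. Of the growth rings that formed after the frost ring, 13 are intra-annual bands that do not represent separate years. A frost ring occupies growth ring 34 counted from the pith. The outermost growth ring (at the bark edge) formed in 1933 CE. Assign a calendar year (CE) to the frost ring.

Between growth ring 34 and the bark edge there are 238 − 34 = 204 growth rings.
Removing the 13 false growth rings leaves 204 − 13 = 191 true growth rings beyond the frost ring.
Counting back 191 years from 1933 CE places the frost ring in 1933 − 191 = 1742 CE.

1742 CE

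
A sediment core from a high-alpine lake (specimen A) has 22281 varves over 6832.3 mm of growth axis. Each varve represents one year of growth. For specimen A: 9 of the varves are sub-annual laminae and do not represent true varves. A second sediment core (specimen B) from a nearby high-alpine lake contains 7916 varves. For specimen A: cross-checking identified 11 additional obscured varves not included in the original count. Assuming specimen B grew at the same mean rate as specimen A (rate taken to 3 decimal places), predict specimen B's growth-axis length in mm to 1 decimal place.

2430.2 mm

Specimen A: after corrections the count is 22281 − 9 + 11 = 22283 varves.
A: 6832.3 mm over 22283 years gives 6832.3 / 22283 ≈ 0.307 mm per year.
B's length ≈ 0.307 × 7916 = 2430.2 mm.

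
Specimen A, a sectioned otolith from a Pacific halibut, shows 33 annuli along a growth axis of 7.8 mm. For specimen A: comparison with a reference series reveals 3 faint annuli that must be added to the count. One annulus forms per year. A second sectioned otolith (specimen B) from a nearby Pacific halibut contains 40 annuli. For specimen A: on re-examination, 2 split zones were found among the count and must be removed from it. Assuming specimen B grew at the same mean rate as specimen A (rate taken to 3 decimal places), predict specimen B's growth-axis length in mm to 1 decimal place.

9.2 mm

Specimen A: after corrections the count is 33 − 2 + 3 = 34 annuli.
A: Mean rate = 7.8 mm / 34 years ≈ 0.229 mm per year.
For B, 0.229 mm/year × 40 years = 9.2 mm.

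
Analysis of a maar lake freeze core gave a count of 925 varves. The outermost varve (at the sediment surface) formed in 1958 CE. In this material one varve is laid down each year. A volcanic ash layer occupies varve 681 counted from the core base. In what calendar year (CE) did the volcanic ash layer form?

Between varve 681 and the sediment surface there are 925 − 681 = 244 varves.
Counting back 244 years from 1958 CE places the volcanic ash layer in 1958 − 244 = 1714 CE.

1714 CE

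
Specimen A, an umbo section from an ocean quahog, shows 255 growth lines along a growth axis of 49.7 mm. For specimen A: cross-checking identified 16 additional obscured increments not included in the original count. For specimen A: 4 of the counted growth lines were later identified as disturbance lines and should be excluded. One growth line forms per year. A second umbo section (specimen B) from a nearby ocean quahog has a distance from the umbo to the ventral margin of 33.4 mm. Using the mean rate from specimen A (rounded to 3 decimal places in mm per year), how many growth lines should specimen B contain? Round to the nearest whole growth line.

Specimen A: after corrections the count is 255 − 4 + 16 = 267 growth lines.
A: 49.7 mm over 267 years gives 49.7 / 267 ≈ 0.186 mm/yr.
Specimen B: 33.4 mm / 0.186 mm per year = 179.57 years ≈ 180 growth lines.

180 growth lines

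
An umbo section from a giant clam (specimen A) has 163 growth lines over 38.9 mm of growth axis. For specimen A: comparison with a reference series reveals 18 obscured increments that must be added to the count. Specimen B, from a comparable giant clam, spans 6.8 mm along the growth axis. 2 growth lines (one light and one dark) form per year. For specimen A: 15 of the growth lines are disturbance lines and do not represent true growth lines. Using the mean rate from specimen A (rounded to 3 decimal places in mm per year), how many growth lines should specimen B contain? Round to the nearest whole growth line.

Specimen A: after corrections the count is 163 − 15 + 18 = 166 growth lines.
Specimen A: with 2 growth lines per year, 166 / 2 = 83 years.
A: 38.9 mm over 83 years gives 38.9 / 83 ≈ 0.469 mm/yr.
For B, 6.8 / 0.469 = 14.50 years; at 2 growth lines per year that is 14.50 × 2 ≈ 29 growth lines.

29 growth lines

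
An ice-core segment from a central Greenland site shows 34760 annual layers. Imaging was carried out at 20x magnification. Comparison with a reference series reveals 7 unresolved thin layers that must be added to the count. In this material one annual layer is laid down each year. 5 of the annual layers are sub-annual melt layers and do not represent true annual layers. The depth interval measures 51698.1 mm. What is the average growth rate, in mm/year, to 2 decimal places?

1.49 mm/year

After corrections the count is 34760 − 5 + 7 = 34762 annual layers.
Extension rate ≈ 51698.1 / 34762 = 1.49 mm/year.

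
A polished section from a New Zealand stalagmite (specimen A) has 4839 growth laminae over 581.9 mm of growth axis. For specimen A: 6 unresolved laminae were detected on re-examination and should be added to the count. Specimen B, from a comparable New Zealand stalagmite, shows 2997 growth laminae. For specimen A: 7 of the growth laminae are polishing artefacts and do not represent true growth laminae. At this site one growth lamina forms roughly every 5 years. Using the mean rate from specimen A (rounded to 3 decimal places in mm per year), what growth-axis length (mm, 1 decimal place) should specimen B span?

Specimen A: after corrections the count is 4839 − 7 + 6 = 4838 growth laminae.
Specimen A: multiplying by 5 years per growth lamina: 4838 × 5 = 24190 years.
A: Mean rate = 581.9 mm / 24190 years ≈ 0.024 mm per year.
Specimen B: at 5 years per growth lamina, 2997 × 5 = 14985 years. Length of B = 0.024 × 14985 = 359.6 mm.

359.6 mm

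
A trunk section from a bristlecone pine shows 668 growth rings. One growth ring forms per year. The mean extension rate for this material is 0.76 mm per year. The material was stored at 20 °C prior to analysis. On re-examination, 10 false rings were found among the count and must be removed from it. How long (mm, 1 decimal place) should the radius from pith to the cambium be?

True growth ring count = 668 − 10 = 658.
658 years at 0.76 mm/year gives 0.76 × 658 = 500.1 mm.

500.1 mm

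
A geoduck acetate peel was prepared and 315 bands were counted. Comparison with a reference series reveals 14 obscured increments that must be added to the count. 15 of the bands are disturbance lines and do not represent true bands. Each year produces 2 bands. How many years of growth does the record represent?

157 years

After corrections the count is 315 − 15 + 14 = 314 bands.
Dividing by 2 bands per year: 314 / 2 = 157 years.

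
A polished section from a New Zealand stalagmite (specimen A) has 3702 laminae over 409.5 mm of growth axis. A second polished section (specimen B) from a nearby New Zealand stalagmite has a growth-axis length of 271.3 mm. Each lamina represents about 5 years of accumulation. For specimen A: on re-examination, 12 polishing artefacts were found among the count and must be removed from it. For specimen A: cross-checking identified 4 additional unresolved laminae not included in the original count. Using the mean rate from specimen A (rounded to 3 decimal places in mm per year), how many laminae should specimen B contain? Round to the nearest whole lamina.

Specimen A: after corrections the count is 3702 − 12 + 4 = 3694 laminae.
Specimen A: 3694 laminae at 5 years each span 3694 × 5 = 18470 years.
A: Mean rate = 409.5 mm / 18470 years ≈ 0.022 mm per year.
Specimen B: 271.3 mm / 0.022 mm per year = 12331.82 years; at 5 years per lamina that is 12331.82 / 5 ≈ 2466 laminae.

2466 laminae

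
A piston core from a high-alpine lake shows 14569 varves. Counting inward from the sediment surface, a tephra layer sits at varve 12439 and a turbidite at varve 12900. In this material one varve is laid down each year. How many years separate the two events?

12900 − 12439 = 461 varves lie between the two events.
That is 461 years at one varve per year.

461 years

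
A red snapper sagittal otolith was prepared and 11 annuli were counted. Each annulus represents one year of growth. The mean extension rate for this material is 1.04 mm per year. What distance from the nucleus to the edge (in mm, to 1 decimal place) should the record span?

11.4 mm

11 years of growth are recorded.
Length ≈ 1.04 × 11 = 11.4 mm.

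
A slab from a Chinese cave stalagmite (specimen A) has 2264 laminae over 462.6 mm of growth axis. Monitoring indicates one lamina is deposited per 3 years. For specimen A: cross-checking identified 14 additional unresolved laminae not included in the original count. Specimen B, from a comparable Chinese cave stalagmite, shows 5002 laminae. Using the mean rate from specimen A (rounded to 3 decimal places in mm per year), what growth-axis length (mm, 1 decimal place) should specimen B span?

Specimen A: correcting the raw count gives 2264 + 14 = 2278 true laminae.
Specimen A: multiplying by 3 years per lamina: 2278 × 3 = 6834 years.
A: Extension rate ≈ 462.6 / 6834 = 0.068 mm/year.
Specimen B: 5002 laminae at 3 years each span 5002 × 3 = 15006 years. Length of B = 0.068 × 15006 = 1020.4 mm.

1020.4 mm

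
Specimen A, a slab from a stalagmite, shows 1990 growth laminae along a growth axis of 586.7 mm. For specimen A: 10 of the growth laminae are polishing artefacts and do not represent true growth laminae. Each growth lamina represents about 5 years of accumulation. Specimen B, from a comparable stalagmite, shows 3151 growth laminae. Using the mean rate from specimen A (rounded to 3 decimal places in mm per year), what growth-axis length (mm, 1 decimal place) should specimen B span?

Specimen A: true growth lamina count = 1990 − 10 = 1980.
Specimen A: 1980 growth laminae at 5 years each span 1980 × 5 = 9900 years.
A: Extension rate ≈ 586.7 / 9900 = 0.059 mm per year.
Specimen B: 3151 growth laminae at 5 years each span 3151 × 5 = 15755 years. For B, 0.059 mm/year × 15755 years = 929.5 mm.

929.5 mm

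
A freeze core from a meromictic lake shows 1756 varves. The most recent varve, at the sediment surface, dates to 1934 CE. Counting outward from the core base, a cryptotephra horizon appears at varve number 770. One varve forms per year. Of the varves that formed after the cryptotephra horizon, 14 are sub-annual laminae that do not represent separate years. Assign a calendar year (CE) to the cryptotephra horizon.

962 CE

Between varve 770 and the sediment surface there are 1756 − 770 = 986 varves.
Excluding 14 false varves: 986 − 14 = 972.
1934 − 972 = 962 CE.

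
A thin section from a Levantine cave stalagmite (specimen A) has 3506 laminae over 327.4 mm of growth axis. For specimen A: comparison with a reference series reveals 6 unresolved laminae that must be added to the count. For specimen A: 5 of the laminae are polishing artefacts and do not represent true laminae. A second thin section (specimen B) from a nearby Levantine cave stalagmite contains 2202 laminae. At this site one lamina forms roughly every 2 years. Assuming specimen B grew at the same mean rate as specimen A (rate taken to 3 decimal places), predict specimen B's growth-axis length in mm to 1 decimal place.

Specimen A: correcting the raw count gives 3506 − 5 + 6 = 3507 true laminae.
Specimen A: at 2 years per lamina, 3507 × 2 = 7014 years.
A: 327.4 mm over 7014 years gives 327.4 / 7014 ≈ 0.047 mm per year.
Specimen B: multiplying by 2 years per lamina: 2202 × 2 = 4404 years. B's length ≈ 0.047 × 4404 = 207.0 mm.

207.0 mm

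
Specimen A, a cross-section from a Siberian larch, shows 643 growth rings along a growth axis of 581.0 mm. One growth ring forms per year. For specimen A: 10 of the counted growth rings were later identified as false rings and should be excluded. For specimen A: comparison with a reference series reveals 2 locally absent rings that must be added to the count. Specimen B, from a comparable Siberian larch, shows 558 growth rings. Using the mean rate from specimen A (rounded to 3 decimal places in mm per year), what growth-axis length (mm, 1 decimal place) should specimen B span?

510.6 mm

Specimen A: adjusted count: 643 − 10 + 2 = 635 growth rings.
A: Mean rate = 581.0 mm / 635 years ≈ 0.915 mm/yr.
For B, 0.915 mm/year × 558 years = 510.6 mm.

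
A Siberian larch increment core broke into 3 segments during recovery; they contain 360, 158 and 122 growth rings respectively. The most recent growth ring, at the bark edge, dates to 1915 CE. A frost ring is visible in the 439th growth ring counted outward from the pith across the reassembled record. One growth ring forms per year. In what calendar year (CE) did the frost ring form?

Total growth rings = 360 + 158 + 122 = 640.
Between growth ring 439 and the bark edge there are 640 − 439 = 201 growth rings.
The growth ring at the bark edge is 1915 CE, so the frost ring dates to 1915 − 201 = 1714 CE.

1714 CE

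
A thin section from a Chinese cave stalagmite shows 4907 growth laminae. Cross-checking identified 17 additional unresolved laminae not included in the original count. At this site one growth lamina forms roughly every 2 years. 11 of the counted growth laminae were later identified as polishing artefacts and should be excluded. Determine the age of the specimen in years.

9826 years

Correcting the raw count gives 4907 − 11 + 17 = 4913 true growth laminae.
Multiplying by 2 years per growth lamina: 4913 × 2 = 9826 years.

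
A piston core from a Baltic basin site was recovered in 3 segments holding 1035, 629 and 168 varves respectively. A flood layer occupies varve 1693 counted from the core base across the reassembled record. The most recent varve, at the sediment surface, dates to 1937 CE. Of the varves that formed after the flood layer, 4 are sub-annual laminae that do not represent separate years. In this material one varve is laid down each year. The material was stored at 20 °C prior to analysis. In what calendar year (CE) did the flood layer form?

1802 CE

Total varves = 1035 + 629 + 168 = 1832.
1832 − 1693 = 139 varves lie beyond the flood layer toward the sediment surface.
Removing the 4 false varves leaves 139 − 4 = 135 true varves beyond the flood layer.
1937 − 135 = 1802 CE.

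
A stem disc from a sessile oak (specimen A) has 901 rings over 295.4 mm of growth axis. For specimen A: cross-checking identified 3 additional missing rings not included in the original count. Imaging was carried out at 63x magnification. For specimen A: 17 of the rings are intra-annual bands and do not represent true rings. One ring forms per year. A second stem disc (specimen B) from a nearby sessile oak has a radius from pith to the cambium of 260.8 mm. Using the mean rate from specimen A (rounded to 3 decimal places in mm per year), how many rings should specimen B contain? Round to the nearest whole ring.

783 rings

Specimen A: true ring count = 901 − 17 + 3 = 887.
A: 295.4 mm over 887 years gives 295.4 / 887 ≈ 0.333 mm/yr.
Specimen B: 260.8 mm / 0.333 mm per year = 783.18 years ≈ 783 rings.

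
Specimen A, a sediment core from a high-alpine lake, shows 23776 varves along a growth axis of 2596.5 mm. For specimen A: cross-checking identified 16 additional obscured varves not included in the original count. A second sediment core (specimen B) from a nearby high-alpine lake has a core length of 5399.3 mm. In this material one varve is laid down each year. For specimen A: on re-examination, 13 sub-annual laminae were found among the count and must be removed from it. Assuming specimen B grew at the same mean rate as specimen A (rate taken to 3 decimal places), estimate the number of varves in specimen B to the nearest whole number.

49535 varves

Specimen A: true varve count = 23776 − 13 + 16 = 23779.
A: Extension rate ≈ 2596.5 / 23779 = 0.109 mm/yr.
For B, 5399.3 / 0.109 = 49534.86 years ≈ 49535 varves.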